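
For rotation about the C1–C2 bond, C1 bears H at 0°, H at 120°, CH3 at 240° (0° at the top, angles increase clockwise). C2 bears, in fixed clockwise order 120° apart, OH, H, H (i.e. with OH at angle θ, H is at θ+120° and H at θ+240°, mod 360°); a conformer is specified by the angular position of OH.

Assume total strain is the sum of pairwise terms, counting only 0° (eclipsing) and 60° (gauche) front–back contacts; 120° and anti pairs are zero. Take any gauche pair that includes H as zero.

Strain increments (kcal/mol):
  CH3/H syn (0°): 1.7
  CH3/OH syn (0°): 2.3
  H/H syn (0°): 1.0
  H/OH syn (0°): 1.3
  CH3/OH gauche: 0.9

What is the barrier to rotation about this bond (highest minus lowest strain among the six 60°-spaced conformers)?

4.3 kcal/mol

OH at 0° (eclipsed): H(0°)/OH(0°) eclipsed 1.3; H(120°)/H(120°) eclipsed 1.0; CH3(240°)/H(240°) eclipsed 1.7 → 4.0 kcal/mol.
OH at 60° (staggered): no non-H gauche contacts → 0.0 kcal/mol.
OH at 120° (eclipsed): H(0°)/H(0°) eclipsed 1.0; H(120°)/OH(120°) eclipsed 1.3; CH3(240°)/H(240°) eclipsed 1.7 → 4.0 kcal/mol.
OH at 180° (staggered): CH3(240°)/OH(180°) gauche 0.9 → 0.9 kcal/mol.
OH at 240° (eclipsed): H(0°)/H(0°) eclipsed 1.0; H(120°)/H(120°) eclipsed 1.0; CH3(240°)/OH(240°) eclipsed 2.3 → 4.3 kcal/mol.
OH at 300° (staggered): CH3(240°)/OH(300°) gauche 0.9 → 0.9 kcal/mol.
Max at 240° (4.3 kcal/mol), min at 60° (0.0 kcal/mol); barrier = 4.3 kcal/mol.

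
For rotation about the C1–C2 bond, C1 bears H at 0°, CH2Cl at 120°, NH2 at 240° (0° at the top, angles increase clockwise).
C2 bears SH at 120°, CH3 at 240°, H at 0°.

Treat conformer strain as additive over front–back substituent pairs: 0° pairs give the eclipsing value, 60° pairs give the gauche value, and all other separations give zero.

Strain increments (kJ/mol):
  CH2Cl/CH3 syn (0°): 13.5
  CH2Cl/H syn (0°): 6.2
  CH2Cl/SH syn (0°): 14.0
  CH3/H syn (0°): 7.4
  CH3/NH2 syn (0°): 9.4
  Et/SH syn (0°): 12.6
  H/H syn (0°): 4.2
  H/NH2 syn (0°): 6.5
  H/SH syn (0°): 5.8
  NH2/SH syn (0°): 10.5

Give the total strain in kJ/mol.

This conformer (eclipsed): H–H eclipsed, CH2Cl–SH eclipsed, NH2–CH3 eclipsed; 4.2 + 14.0 + 9.4 = 27.6 kJ/mol.

27.6 kJ/mol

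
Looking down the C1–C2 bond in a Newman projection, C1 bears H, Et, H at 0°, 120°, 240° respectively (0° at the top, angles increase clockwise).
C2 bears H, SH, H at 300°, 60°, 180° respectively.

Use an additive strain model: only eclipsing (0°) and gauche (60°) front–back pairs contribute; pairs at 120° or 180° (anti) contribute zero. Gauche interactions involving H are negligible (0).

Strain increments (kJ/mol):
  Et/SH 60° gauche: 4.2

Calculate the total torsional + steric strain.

This conformer (staggered): Et(120°)/SH(60°) gauche 4.2 → 4.2 kJ/mol.

4.2 kJ/mol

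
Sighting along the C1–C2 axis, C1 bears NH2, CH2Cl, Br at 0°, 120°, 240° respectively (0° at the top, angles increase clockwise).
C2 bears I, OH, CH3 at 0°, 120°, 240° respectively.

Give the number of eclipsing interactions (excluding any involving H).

3

Non-H eclipsing pairs: NH2(0°)/I(0°); CH2Cl(120°)/OH(120°); Br(240°)/CH3(240°) — 3 interactions.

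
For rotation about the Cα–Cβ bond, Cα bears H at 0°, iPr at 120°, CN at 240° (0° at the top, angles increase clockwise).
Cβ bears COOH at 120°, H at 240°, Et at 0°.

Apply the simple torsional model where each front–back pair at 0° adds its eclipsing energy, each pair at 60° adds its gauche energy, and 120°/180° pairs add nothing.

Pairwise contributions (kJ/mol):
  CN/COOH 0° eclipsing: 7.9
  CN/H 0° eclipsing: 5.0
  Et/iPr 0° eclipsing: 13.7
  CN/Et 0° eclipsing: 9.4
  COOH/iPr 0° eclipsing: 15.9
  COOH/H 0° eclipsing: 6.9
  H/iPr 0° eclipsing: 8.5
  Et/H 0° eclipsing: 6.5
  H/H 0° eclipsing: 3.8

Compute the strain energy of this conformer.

27.4 kJ/mol

This conformer (eclipsed): H(0°)/Et(0°) eclipsed 6.5; iPr(120°)/COOH(120°) eclipsed 15.9; CN(240°)/H(240°) eclipsed 5.0 → 27.4 kJ/mol.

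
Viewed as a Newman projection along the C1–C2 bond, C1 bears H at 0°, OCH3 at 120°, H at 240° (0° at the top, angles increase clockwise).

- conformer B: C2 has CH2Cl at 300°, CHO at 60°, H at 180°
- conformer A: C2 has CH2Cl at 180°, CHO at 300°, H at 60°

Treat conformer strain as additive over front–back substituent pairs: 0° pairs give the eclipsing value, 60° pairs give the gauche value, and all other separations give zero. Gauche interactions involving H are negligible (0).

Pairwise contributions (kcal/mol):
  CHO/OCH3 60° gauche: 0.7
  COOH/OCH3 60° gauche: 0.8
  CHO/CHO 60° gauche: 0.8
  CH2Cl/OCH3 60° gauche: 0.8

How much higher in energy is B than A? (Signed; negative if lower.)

-0.1 kcal/mol

B (staggered): OCH3–CHO gauche; 0.7 = 0.7 kcal/mol.
A (staggered): OCH3–CH2Cl gauche; 0.8 = 0.8 kcal/mol.
E(B) − E(A) = 0.7 − 0.8 = -0.1 kcal/mol.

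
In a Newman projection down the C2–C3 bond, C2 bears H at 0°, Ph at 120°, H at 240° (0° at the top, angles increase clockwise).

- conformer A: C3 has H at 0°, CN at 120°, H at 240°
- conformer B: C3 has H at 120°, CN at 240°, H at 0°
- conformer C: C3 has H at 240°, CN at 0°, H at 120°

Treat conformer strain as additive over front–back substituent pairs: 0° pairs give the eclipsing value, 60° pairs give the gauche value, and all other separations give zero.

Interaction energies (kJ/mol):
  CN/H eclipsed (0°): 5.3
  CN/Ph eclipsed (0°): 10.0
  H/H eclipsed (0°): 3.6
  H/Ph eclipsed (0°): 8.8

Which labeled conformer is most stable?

A

A (eclipsed): H–H eclipsed, Ph–CN eclipsed, H–H eclipsed; 3.6 + 10.0 + 3.6 = 17.2 kJ/mol.
B (eclipsed): H–H eclipsed, Ph–H eclipsed, H–CN eclipsed; 3.6 + 8.8 + 5.3 = 17.7 kJ/mol.
C (eclipsed): H–CN eclipsed, Ph–H eclipsed, H–H eclipsed; 5.3 + 8.8 + 3.6 = 17.7 kJ/mol.
A has the lowest total (17.2 kJ/mol).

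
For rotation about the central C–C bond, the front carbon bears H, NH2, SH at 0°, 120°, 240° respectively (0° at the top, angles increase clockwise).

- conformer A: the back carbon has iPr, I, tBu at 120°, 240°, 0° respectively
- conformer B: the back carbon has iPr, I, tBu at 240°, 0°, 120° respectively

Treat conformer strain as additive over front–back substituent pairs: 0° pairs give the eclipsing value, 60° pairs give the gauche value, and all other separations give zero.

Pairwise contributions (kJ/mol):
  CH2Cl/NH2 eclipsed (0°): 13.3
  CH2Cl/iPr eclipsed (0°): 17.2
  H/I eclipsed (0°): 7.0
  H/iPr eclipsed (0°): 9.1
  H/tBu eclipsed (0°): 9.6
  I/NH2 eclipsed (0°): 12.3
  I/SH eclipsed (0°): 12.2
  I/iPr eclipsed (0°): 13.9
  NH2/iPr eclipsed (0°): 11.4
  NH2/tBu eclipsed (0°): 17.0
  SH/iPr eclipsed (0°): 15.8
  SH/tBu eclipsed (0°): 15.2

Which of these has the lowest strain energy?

A is eclipsed. H at 0° is eclipsed with tBu at 0° (9.6); NH2 at 120° is eclipsed with iPr at 120° (11.4); SH at 240° is eclipsed with I at 240° (12.2). Total 33.2 kJ/mol.
B is eclipsed. H at 0° is eclipsed with I at 0° (7.0); NH2 at 120° is eclipsed with tBu at 120° (17.0); SH at 240° is eclipsed with iPr at 240° (15.8). Total 39.8 kJ/mol.
A has the lowest total (33.2 kJ/mol).

A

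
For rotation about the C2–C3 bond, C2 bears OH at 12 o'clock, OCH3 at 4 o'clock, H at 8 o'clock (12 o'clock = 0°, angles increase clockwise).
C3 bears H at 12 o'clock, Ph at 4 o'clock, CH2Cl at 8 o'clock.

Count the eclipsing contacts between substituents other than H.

Non-H eclipsing pairs: OCH3(120°)/Ph(120°) — 1 interaction.

1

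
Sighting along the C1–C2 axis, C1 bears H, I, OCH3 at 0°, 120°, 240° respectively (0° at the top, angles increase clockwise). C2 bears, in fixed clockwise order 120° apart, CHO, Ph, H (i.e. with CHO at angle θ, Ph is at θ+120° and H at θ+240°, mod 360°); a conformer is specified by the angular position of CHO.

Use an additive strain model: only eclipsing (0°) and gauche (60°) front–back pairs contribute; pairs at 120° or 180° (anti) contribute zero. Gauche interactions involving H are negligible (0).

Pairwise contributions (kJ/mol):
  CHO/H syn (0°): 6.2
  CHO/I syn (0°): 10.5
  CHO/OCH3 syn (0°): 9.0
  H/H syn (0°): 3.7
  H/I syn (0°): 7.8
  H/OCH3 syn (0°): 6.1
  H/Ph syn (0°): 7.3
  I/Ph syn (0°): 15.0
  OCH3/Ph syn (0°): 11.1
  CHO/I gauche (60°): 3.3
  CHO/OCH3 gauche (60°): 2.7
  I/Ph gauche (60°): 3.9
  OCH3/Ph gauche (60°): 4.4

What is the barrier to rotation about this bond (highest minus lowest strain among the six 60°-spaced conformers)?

CHO at 0° (eclipsed): H–CHO eclipsed, I–Ph eclipsed, OCH3–H eclipsed; 6.2 + 15.0 + 6.1 = 27.3 kJ/mol.
CHO at 60° (staggered): I–CHO gauche, I–Ph gauche, OCH3–Ph gauche; 3.3 + 3.9 + 4.4 = 11.6 kJ/mol.
CHO at 120° (eclipsed): H–H eclipsed, I–CHO eclipsed, OCH3–Ph eclipsed; 3.7 + 10.5 + 11.1 = 25.3 kJ/mol.
CHO at 180° (staggered): I–CHO gauche, OCH3–CHO gauche, OCH3–Ph gauche; 3.3 + 2.7 + 4.4 = 10.4 kJ/mol.
CHO at 240° (eclipsed): H–Ph eclipsed, I–H eclipsed, OCH3–CHO eclipsed; 7.3 + 7.8 + 9.0 = 24.1 kJ/mol.
CHO at 300° (staggered): I–Ph gauche, OCH3–CHO gauche; 3.9 + 2.7 = 6.6 kJ/mol.
Max at 0° (27.3 kJ/mol), min at 300° (6.6 kJ/mol); barrier = 20.7 kJ/mol.

20.7 kJ/mol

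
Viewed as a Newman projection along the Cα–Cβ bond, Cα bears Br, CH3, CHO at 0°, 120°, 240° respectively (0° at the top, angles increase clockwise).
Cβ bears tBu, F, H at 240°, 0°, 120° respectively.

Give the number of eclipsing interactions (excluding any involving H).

Non-H eclipsing pairs: Br(0°)/F(0°); CHO(240°)/tBu(240°) — 2 interactions.

2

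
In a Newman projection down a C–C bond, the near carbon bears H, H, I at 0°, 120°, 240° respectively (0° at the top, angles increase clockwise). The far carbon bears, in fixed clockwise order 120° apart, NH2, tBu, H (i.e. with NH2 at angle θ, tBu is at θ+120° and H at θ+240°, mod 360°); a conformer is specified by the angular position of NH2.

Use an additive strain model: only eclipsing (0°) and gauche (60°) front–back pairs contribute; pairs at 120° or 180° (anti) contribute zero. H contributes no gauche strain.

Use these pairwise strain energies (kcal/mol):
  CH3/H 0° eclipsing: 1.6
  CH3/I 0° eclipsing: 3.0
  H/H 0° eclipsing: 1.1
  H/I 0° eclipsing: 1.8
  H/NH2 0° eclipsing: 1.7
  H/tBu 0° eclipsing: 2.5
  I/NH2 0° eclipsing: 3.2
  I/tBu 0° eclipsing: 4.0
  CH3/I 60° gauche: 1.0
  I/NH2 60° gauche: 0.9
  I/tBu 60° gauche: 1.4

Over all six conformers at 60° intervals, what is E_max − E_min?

5.9 kcal/mol

NH2 at 0° (eclipsed): H–NH2 eclipsed, H–tBu eclipsed, I–H eclipsed; 1.7 + 2.5 + 1.8 = 6.0 kcal/mol.
NH2 at 60° (staggered): I–tBu gauche; 1.4 = 1.4 kcal/mol.
NH2 at 120° (eclipsed): H–H eclipsed, H–NH2 eclipsed, I–tBu eclipsed; 1.1 + 1.7 + 4.0 = 6.8 kcal/mol.
NH2 at 180° (staggered): I–NH2 gauche, I–tBu gauche; 0.9 + 1.4 = 2.3 kcal/mol.
NH2 at 240° (eclipsed): H–tBu eclipsed, H–H eclipsed, I–NH2 eclipsed; 2.5 + 1.1 + 3.2 = 6.8 kcal/mol.
NH2 at 300° (staggered): I–NH2 gauche; 0.9 = 0.9 kcal/mol.
Max at 120° (6.8 kcal/mol), min at 300° (0.9 kcal/mol); barrier = 5.9 kcal/mol.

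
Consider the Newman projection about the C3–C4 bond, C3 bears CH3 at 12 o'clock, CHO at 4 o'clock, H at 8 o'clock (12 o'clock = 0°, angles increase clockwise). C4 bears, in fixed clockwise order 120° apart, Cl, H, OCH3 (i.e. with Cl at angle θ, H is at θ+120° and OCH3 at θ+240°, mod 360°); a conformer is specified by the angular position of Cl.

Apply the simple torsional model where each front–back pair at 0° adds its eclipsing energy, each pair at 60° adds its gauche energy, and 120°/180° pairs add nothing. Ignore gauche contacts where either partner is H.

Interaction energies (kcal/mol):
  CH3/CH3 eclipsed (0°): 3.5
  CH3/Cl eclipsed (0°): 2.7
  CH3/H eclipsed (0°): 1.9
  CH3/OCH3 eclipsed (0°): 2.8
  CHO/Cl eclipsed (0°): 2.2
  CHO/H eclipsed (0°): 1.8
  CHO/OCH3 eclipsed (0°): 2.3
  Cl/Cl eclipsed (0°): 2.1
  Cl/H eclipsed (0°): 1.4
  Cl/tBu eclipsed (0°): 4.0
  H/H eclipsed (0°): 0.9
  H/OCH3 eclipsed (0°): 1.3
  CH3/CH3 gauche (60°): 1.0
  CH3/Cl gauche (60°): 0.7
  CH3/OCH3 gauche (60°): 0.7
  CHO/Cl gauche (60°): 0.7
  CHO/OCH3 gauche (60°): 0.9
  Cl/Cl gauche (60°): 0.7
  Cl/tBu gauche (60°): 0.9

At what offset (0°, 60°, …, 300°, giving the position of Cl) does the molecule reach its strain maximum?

120°

Cl at 0° (eclipsed): CH3–Cl eclipsed, CHO–H eclipsed, H–OCH3 eclipsed; 2.7 + 1.8 + 1.3 = 5.8 kcal/mol.
Cl at 60° (staggered): CH3–Cl gauche, CH3–OCH3 gauche, CHO–Cl gauche; 0.7 + 0.7 + 0.7 = 2.1 kcal/mol.
Cl at 120° (eclipsed): CH3–OCH3 eclipsed, CHO–Cl eclipsed, H–H eclipsed; 2.8 + 2.2 + 0.9 = 5.9 kcal/mol.
Cl at 180° (staggered): CH3–OCH3 gauche, CHO–Cl gauche, CHO–OCH3 gauche; 0.7 + 0.7 + 0.9 = 2.3 kcal/mol.
Cl at 240° (eclipsed): CH3–H eclipsed, CHO–OCH3 eclipsed, H–Cl eclipsed; 1.9 + 2.3 + 1.4 = 5.6 kcal/mol.
Cl at 300° (staggered): CH3–Cl gauche, CHO–OCH3 gauche; 0.7 + 0.9 = 1.6 kcal/mol.
The maximum (5.9 kcal/mol) occurs with Cl at 120°.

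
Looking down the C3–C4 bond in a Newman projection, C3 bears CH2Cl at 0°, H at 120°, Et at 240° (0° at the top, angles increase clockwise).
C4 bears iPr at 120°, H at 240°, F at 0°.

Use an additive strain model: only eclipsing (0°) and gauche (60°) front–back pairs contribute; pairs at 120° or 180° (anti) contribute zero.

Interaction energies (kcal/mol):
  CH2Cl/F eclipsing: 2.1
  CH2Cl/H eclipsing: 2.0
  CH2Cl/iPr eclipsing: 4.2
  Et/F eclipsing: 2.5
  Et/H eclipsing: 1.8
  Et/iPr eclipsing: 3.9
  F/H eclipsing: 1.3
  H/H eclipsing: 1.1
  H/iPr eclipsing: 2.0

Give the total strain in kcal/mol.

5.9 kcal/mol

This conformer (eclipsed): CH2Cl(0°)/F(0°) eclipsed 2.1; H(120°)/iPr(120°) eclipsed 2.0; Et(240°)/H(240°) eclipsed 1.8 → 5.9 kcal/mol.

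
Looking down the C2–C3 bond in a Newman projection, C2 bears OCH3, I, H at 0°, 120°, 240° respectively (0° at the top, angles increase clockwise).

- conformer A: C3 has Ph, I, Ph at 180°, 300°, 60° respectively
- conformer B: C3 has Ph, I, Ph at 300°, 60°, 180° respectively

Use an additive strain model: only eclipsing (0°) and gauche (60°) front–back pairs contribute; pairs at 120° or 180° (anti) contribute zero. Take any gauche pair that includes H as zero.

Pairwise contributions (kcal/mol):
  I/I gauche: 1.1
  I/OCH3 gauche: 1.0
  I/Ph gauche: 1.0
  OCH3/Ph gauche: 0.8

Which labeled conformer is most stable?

A

A is staggered. OCH3 at 0° is gauche with I at 300° (1.0); OCH3 at 0° is gauche with Ph at 60° (0.8); I at 120° is gauche with Ph at 180° (1.0); I at 120° is gauche with Ph at 60° (1.0). Total 3.8 kcal/mol.
B is staggered. OCH3 at 0° is gauche with Ph at 300° (0.8); OCH3 at 0° is gauche with I at 60° (1.0); I at 120° is gauche with I at 60° (1.1); I at 120° is gauche with Ph at 180° (1.0). Total 3.9 kcal/mol.
A has the lowest total (3.8 kcal/mol).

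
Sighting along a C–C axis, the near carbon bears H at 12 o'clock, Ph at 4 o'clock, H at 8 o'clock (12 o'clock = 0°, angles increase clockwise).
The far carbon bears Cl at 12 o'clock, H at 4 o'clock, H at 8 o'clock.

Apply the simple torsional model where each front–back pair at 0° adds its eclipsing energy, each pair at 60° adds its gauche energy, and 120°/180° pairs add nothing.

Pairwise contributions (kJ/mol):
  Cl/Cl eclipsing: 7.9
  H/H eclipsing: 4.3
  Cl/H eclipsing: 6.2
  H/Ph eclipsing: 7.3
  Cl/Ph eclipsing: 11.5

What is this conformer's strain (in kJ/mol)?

This conformer (eclipsed): H–Cl eclipsed, Ph–H eclipsed, H–H eclipsed; 6.2 + 7.3 + 4.3 = 17.8 kJ/mol.

17.8 kJ/mol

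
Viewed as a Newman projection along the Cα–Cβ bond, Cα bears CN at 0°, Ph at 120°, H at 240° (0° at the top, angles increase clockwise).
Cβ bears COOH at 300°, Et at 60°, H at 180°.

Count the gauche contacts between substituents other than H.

Non-H gauche pairs: CN(0°)/COOH(300°); CN(0°)/Et(60°); Ph(120°)/Et(60°) — 3 interactions.

3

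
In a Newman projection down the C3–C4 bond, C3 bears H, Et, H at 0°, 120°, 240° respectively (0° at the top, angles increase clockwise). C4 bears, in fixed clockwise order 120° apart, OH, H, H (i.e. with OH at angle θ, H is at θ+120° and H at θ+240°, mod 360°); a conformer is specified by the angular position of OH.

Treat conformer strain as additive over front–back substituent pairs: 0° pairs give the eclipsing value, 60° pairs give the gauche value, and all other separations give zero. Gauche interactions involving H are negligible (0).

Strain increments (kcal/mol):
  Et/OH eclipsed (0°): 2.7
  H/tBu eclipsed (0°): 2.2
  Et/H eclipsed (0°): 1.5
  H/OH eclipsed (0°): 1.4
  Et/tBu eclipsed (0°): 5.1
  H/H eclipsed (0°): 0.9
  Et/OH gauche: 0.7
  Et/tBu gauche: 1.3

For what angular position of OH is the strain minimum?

OH at 0° is eclipsed. H at 0° is eclipsed with OH at 0° (1.4); Et at 120° is eclipsed with H at 120° (1.5); H at 240° is eclipsed with H at 240° (0.9). Total 3.8 kcal/mol.
OH at 60° is staggered. Et at 120° is gauche with OH at 60° (0.7). Total 0.7 kcal/mol.
OH at 120° is eclipsed. H at 0° is eclipsed with H at 0° (0.9); Et at 120° is eclipsed with OH at 120° (2.7); H at 240° is eclipsed with H at 240° (0.9). Total 4.5 kcal/mol.
OH at 180° is staggered. Et at 120° is gauche with OH at 180° (0.7). Total 0.7 kcal/mol.
OH at 240° is eclipsed. H at 0° is eclipsed with H at 0° (0.9); Et at 120° is eclipsed with H at 120° (1.5); H at 240° is eclipsed with OH at 240° (1.4). Total 3.8 kcal/mol.
OH at 300° (staggered): no non-H gauche contacts → 0.0 kcal/mol.
The minimum (0.0 kcal/mol) occurs with OH at 300°.

300°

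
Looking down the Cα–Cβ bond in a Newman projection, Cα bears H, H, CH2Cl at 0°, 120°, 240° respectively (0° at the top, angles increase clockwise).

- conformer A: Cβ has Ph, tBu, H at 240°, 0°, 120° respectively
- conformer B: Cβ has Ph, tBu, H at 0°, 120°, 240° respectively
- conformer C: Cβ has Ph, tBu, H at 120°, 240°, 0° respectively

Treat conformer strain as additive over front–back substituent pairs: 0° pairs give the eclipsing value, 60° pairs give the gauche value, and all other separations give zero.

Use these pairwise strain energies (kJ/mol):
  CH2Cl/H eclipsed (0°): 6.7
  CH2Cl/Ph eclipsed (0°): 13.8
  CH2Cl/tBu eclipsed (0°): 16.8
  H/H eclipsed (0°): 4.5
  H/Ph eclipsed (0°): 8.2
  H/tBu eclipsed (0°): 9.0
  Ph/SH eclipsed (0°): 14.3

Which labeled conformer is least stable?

C

A (eclipsed): H(0°)/tBu(0°) eclipsed 9.0; H(120°)/H(120°) eclipsed 4.5; CH2Cl(240°)/Ph(240°) eclipsed 13.8 → 27.3 kJ/mol.
B (eclipsed): H(0°)/Ph(0°) eclipsed 8.2; H(120°)/tBu(120°) eclipsed 9.0; CH2Cl(240°)/H(240°) eclipsed 6.7 → 23.9 kJ/mol.
C (eclipsed): H(0°)/H(0°) eclipsed 4.5; H(120°)/Ph(120°) eclipsed 8.2; CH2Cl(240°)/tBu(240°) eclipsed 16.8 → 29.5 kJ/mol.
C has the highest total (29.5 kJ/mol).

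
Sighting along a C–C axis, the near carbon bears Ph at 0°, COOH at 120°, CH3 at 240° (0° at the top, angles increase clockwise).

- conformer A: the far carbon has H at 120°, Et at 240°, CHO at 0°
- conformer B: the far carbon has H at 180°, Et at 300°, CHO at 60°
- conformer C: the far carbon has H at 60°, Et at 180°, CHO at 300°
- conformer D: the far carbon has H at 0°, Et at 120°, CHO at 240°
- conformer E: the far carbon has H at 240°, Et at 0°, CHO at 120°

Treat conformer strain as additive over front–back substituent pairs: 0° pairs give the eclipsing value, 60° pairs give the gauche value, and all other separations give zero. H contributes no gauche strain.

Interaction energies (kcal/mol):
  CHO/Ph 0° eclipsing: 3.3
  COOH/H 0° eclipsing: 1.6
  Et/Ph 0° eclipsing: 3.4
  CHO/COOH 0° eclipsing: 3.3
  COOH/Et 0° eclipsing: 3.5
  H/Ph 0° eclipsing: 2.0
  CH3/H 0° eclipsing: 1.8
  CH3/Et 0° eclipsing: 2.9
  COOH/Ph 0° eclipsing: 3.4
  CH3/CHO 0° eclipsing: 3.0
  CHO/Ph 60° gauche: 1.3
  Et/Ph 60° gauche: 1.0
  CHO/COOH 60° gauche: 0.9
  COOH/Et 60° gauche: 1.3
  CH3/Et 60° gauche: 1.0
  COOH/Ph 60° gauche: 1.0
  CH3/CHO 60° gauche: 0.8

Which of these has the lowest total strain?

B

A (eclipsed): Ph(0°)/CHO(0°) eclipsed 3.3; COOH(120°)/H(120°) eclipsed 1.6; CH3(240°)/Et(240°) eclipsed 2.9 → 7.8 kcal/mol.
B (staggered): Ph(0°)/Et(300°) gauche 1.0; Ph(0°)/CHO(60°) gauche 1.3; COOH(120°)/CHO(60°) gauche 0.9; CH3(240°)/Et(300°) gauche 1.0 → 4.2 kcal/mol.
C (staggered): Ph(0°)/CHO(300°) gauche 1.3; COOH(120°)/Et(180°) gauche 1.3; CH3(240°)/Et(180°) gauche 1.0; CH3(240°)/CHO(300°) gauche 0.8 → 4.4 kcal/mol.
D (eclipsed): Ph(0°)/H(0°) eclipsed 2.0; COOH(120°)/Et(120°) eclipsed 3.5; CH3(240°)/CHO(240°) eclipsed 3.0 → 8.5 kcal/mol.
E (eclipsed): Ph(0°)/Et(0°) eclipsed 3.4; COOH(120°)/CHO(120°) eclipsed 3.3; CH3(240°)/H(240°) eclipsed 1.8 → 8.5 kcal/mol.
B has the lowest total (4.2 kcal/mol).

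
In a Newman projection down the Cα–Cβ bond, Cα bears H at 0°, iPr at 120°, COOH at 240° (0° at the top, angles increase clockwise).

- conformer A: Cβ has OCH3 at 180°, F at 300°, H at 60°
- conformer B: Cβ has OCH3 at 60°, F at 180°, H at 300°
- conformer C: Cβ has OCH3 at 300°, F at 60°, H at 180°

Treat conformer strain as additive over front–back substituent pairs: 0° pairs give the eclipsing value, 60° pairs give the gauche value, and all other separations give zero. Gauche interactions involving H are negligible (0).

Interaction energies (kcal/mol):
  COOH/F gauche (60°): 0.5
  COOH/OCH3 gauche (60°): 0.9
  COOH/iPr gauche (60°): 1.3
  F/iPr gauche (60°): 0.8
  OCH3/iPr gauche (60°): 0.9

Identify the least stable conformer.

A

A (staggered): iPr(120°)/OCH3(180°) gauche 0.9; COOH(240°)/OCH3(180°) gauche 0.9; COOH(240°)/F(300°) gauche 0.5 → 2.3 kcal/mol.
B (staggered): iPr(120°)/OCH3(60°) gauche 0.9; iPr(120°)/F(180°) gauche 0.8; COOH(240°)/F(180°) gauche 0.5 → 2.2 kcal/mol.
C (staggered): iPr(120°)/F(60°) gauche 0.8; COOH(240°)/OCH3(300°) gauche 0.9 → 1.7 kcal/mol.
A has the highest total (2.3 kcal/mol).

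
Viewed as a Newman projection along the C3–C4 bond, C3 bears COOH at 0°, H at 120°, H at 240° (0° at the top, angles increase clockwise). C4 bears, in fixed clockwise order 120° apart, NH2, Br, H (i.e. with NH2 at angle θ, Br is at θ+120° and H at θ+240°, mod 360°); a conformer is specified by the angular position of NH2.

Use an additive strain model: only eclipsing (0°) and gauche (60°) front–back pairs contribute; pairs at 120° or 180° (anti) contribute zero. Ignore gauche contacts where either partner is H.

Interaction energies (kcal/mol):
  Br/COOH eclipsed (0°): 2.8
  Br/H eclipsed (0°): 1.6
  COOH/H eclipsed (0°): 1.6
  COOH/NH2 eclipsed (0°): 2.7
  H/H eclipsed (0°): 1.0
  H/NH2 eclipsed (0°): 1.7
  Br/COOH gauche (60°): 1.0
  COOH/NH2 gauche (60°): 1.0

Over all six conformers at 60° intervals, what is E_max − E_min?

NH2 at 0° is eclipsed. COOH at 0° is eclipsed with NH2 at 0° (2.7); H at 120° is eclipsed with Br at 120° (1.6); H at 240° is eclipsed with H at 240° (1.0). Total 5.3 kcal/mol.
NH2 at 60° is staggered. COOH at 0° is gauche with NH2 at 60° (1.0). Total 1.0 kcal/mol.
NH2 at 120° is eclipsed. COOH at 0° is eclipsed with H at 0° (1.6); H at 120° is eclipsed with NH2 at 120° (1.7); H at 240° is eclipsed with Br at 240° (1.6). Total 4.9 kcal/mol.
NH2 at 180° is staggered. COOH at 0° is gauche with Br at 300° (1.0). Total 1.0 kcal/mol.
NH2 at 240° is eclipsed. COOH at 0° is eclipsed with Br at 0° (2.8); H at 120° is eclipsed with H at 120° (1.0); H at 240° is eclipsed with NH2 at 240° (1.7). Total 5.5 kcal/mol.
NH2 at 300° is staggered. COOH at 0° is gauche with NH2 at 300° (1.0); COOH at 0° is gauche with Br at 60° (1.0). Total 2.0 kcal/mol.
Max at 240° (5.5 kcal/mol), min at 60° (1.0 kcal/mol); barrier = 4.5 kcal/mol.

4.5 kcal/mol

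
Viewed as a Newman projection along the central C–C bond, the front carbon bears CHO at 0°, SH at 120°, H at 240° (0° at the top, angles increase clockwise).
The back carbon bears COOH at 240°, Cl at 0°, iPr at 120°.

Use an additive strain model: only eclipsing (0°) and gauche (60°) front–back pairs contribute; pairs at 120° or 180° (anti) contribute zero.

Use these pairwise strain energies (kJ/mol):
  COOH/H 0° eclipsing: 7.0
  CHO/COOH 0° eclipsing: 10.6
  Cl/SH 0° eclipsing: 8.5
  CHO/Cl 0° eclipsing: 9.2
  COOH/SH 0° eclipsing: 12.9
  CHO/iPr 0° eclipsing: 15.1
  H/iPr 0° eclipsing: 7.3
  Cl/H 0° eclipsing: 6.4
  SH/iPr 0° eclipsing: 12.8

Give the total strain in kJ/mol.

This conformer (eclipsed): CHO(0°)/Cl(0°) eclipsed 9.2; SH(120°)/iPr(120°) eclipsed 12.8; H(240°)/COOH(240°) eclipsed 7.0 → 29.0 kJ/mol.

29.0 kJ/mol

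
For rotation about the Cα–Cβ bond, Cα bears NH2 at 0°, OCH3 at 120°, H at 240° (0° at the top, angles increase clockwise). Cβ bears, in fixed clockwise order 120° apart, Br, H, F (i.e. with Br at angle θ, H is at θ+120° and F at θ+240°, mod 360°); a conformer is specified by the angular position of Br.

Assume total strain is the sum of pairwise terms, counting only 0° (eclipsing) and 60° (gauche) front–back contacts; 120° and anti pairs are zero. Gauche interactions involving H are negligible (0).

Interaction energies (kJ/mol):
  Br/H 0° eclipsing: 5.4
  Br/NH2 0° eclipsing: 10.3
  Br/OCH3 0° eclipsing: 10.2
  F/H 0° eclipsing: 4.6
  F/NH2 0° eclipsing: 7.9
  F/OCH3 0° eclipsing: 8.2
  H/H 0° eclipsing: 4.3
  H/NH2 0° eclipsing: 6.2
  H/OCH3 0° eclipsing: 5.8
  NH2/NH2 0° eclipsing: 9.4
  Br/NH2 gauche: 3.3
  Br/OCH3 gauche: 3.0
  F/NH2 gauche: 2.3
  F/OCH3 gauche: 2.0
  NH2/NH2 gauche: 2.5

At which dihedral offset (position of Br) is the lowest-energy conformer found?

Br at 0° (eclipsed): NH2–Br eclipsed, OCH3–H eclipsed, H–F eclipsed; 10.3 + 5.8 + 4.6 = 20.7 kJ/mol.
Br at 60° (staggered): NH2–Br gauche, NH2–F gauche, OCH3–Br gauche; 3.3 + 2.3 + 3.0 = 8.6 kJ/mol.
Br at 120° (eclipsed): NH2–F eclipsed, OCH3–Br eclipsed, H–H eclipsed; 7.9 + 10.2 + 4.3 = 22.4 kJ/mol.
Br at 180° (staggered): NH2–F gauche, OCH3–Br gauche, OCH3–F gauche; 2.3 + 3.0 + 2.0 = 7.3 kJ/mol.
Br at 240° (eclipsed): NH2–H eclipsed, OCH3–F eclipsed, H–Br eclipsed; 6.2 + 8.2 + 5.4 = 19.8 kJ/mol.
Br at 300° (staggered): NH2–Br gauche, OCH3–F gauche; 3.3 + 2.0 = 5.3 kJ/mol.
The minimum (5.3 kJ/mol) occurs with Br at 300°.

300°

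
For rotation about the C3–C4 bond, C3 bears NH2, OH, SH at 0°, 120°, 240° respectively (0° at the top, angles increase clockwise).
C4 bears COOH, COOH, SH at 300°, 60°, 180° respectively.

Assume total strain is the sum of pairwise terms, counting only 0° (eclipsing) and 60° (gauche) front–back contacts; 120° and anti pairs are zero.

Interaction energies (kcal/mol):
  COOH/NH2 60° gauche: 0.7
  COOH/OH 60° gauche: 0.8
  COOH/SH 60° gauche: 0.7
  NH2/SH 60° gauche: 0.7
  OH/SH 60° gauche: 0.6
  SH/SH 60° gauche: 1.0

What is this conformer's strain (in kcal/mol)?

4.5 kcal/mol

This conformer (staggered): NH2–COOH gauche, NH2–COOH gauche, OH–COOH gauche, OH–SH gauche, SH–COOH gauche, SH–SH gauche; 0.7 + 0.7 + 0.8 + 0.6 + 0.7 + 1.0 = 4.5 kcal/mol.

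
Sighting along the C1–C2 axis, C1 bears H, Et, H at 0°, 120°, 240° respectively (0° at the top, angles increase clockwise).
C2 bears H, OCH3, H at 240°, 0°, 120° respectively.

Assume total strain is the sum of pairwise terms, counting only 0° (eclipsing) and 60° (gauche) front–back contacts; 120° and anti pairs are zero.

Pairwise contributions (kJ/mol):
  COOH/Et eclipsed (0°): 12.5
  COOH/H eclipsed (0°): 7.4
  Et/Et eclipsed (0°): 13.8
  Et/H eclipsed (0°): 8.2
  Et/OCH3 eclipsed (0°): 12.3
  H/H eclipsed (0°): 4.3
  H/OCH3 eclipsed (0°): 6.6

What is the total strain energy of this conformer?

This conformer (eclipsed): H–OCH3 eclipsed, Et–H eclipsed, H–H eclipsed; 6.6 + 8.2 + 4.3 = 19.1 kJ/mol.

19.1 kJ/mol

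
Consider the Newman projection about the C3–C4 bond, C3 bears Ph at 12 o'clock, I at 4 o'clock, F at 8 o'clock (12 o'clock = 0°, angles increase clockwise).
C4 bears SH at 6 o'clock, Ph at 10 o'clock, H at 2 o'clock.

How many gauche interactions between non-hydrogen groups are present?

Non-H gauche pairs: Ph(0°)/Ph(300°); I(120°)/SH(180°); F(240°)/SH(180°); F(240°)/Ph(300°) — 4 interactions.

4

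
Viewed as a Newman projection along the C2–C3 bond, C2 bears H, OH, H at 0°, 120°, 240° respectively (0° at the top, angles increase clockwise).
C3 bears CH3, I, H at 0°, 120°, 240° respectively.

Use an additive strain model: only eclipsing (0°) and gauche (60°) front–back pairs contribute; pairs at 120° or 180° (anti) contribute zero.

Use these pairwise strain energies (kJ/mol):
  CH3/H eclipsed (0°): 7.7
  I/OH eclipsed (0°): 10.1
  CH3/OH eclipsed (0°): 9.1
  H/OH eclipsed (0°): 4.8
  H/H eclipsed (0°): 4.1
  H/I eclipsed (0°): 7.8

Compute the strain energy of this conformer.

This conformer (eclipsed): H(0°)/CH3(0°) eclipsed 7.7; OH(120°)/I(120°) eclipsed 10.1; H(240°)/H(240°) eclipsed 4.1 → 21.9 kJ/mol.

21.9 kJ/mol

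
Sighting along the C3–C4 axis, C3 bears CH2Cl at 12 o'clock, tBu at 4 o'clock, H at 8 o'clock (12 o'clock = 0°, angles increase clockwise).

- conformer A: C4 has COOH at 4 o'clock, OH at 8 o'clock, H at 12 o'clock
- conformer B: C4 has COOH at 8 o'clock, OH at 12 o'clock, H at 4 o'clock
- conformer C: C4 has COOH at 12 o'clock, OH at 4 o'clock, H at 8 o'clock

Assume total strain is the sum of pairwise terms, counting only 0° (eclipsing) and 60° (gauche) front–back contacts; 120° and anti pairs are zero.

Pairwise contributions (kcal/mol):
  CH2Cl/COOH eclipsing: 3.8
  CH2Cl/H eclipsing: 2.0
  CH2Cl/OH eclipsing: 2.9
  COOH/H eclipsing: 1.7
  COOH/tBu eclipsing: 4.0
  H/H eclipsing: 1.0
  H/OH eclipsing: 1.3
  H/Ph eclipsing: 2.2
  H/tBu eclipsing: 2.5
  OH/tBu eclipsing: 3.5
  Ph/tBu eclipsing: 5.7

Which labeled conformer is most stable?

B

A (eclipsed): CH2Cl–H eclipsed, tBu–COOH eclipsed, H–OH eclipsed; 2.0 + 4.0 + 1.3 = 7.3 kcal/mol.
B (eclipsed): CH2Cl–OH eclipsed, tBu–H eclipsed, H–COOH eclipsed; 2.9 + 2.5 + 1.7 = 7.1 kcal/mol.
C (eclipsed): CH2Cl–COOH eclipsed, tBu–OH eclipsed, H–H eclipsed; 3.8 + 3.5 + 1.0 = 8.3 kcal/mol.
B has the lowest total (7.1 kcal/mol).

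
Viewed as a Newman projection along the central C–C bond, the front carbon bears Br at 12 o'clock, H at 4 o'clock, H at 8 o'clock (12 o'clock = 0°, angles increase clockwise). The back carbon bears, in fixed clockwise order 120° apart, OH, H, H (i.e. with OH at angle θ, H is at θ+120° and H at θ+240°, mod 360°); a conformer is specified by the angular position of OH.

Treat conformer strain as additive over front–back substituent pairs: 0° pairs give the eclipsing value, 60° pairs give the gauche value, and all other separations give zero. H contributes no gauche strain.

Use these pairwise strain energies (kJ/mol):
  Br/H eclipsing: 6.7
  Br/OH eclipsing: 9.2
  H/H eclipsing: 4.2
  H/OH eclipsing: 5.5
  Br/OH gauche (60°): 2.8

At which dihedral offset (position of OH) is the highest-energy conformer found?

0°

OH at 0° (eclipsed): Br–OH eclipsed, H–H eclipsed, H–H eclipsed; 9.2 + 4.2 + 4.2 = 17.6 kJ/mol.
OH at 60° (staggered): Br–OH gauche; 2.8 = 2.8 kJ/mol.
OH at 120° (eclipsed): Br–H eclipsed, H–OH eclipsed, H–H eclipsed; 6.7 + 5.5 + 4.2 = 16.4 kJ/mol.
OH at 180° (staggered): no non-H gauche contacts → 0.0 kJ/mol.
OH at 240° (eclipsed): Br–H eclipsed, H–H eclipsed, H–OH eclipsed; 6.7 + 4.2 + 5.5 = 16.4 kJ/mol.
OH at 300° (staggered): Br–OH gauche; 2.8 = 2.8 kJ/mol.
The maximum (17.6 kJ/mol) occurs with OH at 0°.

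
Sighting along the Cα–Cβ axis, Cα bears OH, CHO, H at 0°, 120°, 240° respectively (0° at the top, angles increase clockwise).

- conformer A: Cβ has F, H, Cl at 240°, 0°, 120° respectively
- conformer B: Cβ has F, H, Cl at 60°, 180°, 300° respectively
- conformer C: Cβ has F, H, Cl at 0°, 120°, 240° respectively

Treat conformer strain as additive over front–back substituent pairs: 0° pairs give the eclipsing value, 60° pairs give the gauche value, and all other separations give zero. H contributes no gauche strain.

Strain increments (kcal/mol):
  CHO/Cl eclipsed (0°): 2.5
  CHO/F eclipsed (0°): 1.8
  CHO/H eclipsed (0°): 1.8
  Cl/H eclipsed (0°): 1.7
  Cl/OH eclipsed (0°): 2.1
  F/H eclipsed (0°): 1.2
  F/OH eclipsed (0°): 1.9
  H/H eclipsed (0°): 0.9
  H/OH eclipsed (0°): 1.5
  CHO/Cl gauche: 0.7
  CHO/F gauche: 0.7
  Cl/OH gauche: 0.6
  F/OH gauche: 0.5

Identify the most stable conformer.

A (eclipsed): OH–H eclipsed, CHO–Cl eclipsed, H–F eclipsed; 1.5 + 2.5 + 1.2 = 5.2 kcal/mol.
B (staggered): OH–F gauche, OH–Cl gauche, CHO–F gauche; 0.5 + 0.6 + 0.7 = 1.8 kcal/mol.
C (eclipsed): OH–F eclipsed, CHO–H eclipsed, H–Cl eclipsed; 1.9 + 1.8 + 1.7 = 5.4 kcal/mol.
B has the lowest total (1.8 kcal/mol).

B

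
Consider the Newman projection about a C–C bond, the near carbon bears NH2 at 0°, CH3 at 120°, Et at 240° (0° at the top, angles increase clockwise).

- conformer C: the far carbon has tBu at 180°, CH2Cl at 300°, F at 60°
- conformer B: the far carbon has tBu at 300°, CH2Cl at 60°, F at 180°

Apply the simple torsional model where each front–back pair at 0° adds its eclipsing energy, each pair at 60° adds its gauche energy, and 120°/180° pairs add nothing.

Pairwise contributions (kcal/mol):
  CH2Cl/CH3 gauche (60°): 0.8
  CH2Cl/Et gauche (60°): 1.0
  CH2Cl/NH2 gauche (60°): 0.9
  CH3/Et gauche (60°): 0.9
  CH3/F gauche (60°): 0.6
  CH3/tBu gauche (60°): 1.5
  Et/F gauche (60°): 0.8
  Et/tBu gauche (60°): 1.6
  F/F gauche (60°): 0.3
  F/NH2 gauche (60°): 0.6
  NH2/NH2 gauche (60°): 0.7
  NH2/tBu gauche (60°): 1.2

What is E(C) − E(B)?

C is staggered. NH2 at 0° is gauche with CH2Cl at 300° (0.9); NH2 at 0° is gauche with F at 60° (0.6); CH3 at 120° is gauche with tBu at 180° (1.5); CH3 at 120° is gauche with F at 60° (0.6); Et at 240° is gauche with tBu at 180° (1.6); Et at 240° is gauche with CH2Cl at 300° (1.0). Total 6.2 kcal/mol.
B is staggered. NH2 at 0° is gauche with tBu at 300° (1.2); NH2 at 0° is gauche with CH2Cl at 60° (0.9); CH3 at 120° is gauche with CH2Cl at 60° (0.8); CH3 at 120° is gauche with F at 180° (0.6); Et at 240° is gauche with tBu at 300° (1.6); Et at 240° is gauche with F at 180° (0.8). Total 5.9 kcal/mol.
E(C) − E(B) = 6.2 − 5.9 = +0.3 kcal/mol.

+0.3 kcal/mol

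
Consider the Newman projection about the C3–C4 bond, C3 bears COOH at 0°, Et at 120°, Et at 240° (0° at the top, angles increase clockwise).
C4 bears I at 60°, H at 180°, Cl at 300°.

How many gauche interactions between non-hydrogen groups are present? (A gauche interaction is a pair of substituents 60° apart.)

Non-H gauche pairs: COOH(0°)/I(60°); COOH(0°)/Cl(300°); Et(120°)/I(60°); Et(240°)/Cl(300°) — 4 interactions.

4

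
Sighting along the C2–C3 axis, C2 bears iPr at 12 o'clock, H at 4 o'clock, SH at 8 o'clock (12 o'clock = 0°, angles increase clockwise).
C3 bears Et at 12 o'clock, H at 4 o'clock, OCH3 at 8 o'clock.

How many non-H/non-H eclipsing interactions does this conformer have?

2

Non-H eclipsing pairs: iPr(0°)/Et(0°); SH(240°)/OCH3(240°) — 2 interactions.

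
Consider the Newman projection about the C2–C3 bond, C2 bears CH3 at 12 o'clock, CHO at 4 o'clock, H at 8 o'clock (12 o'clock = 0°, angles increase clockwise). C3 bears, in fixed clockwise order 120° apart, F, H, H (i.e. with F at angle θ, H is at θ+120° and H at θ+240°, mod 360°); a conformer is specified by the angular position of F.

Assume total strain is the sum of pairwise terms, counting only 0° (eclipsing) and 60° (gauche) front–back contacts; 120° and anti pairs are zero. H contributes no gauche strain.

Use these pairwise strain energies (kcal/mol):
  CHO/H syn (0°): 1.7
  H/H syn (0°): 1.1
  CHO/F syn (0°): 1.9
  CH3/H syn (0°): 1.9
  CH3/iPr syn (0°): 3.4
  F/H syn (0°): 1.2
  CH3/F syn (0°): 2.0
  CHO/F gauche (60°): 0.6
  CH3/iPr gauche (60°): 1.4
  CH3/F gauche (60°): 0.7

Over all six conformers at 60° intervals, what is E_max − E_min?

F at 0° (eclipsed): CH3(0°)/F(0°) eclipsed 2.0; CHO(120°)/H(120°) eclipsed 1.7; H(240°)/H(240°) eclipsed 1.1 → 4.8 kcal/mol.
F at 60° (staggered): CH3(0°)/F(60°) gauche 0.7; CHO(120°)/F(60°) gauche 0.6 → 1.3 kcal/mol.
F at 120° (eclipsed): CH3(0°)/H(0°) eclipsed 1.9; CHO(120°)/F(120°) eclipsed 1.9; H(240°)/H(240°) eclipsed 1.1 → 4.9 kcal/mol.
F at 180° (staggered): CHO(120°)/F(180°) gauche 0.6 → 0.6 kcal/mol.
F at 240° (eclipsed): CH3(0°)/H(0°) eclipsed 1.9; CHO(120°)/H(120°) eclipsed 1.7; H(240°)/F(240°) eclipsed 1.2 → 4.8 kcal/mol.
F at 300° (staggered): CH3(0°)/F(300°) gauche 0.7 → 0.7 kcal/mol.
Max at 120° (4.9 kcal/mol), min at 180° (0.6 kcal/mol); barrier = 4.3 kcal/mol.

4.3 kcal/mol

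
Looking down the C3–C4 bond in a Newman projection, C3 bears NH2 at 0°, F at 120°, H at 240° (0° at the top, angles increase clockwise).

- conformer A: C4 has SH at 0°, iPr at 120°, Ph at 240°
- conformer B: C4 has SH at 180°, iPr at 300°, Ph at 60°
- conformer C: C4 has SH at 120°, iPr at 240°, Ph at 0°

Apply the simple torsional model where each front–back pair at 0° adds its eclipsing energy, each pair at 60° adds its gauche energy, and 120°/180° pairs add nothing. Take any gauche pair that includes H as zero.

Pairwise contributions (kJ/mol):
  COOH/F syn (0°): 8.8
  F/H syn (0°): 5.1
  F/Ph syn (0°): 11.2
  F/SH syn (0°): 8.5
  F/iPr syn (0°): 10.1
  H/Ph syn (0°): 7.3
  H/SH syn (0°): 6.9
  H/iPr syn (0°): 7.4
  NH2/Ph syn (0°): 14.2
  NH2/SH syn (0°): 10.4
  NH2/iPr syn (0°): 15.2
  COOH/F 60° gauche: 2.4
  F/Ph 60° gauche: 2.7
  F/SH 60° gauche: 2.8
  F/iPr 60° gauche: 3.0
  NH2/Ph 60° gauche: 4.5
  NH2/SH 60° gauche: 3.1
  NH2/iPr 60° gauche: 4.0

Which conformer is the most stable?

A is eclipsed. NH2 at 0° is eclipsed with SH at 0° (10.4); F at 120° is eclipsed with iPr at 120° (10.1); H at 240° is eclipsed with Ph at 240° (7.3). Total 27.8 kJ/mol.
B is staggered. NH2 at 0° is gauche with iPr at 300° (4.0); NH2 at 0° is gauche with Ph at 60° (4.5); F at 120° is gauche with SH at 180° (2.8); F at 120° is gauche with Ph at 60° (2.7). Total 14.0 kJ/mol.
C is eclipsed. NH2 at 0° is eclipsed with Ph at 0° (14.2); F at 120° is eclipsed with SH at 120° (8.5); H at 240° is eclipsed with iPr at 240° (7.4). Total 30.1 kJ/mol.
B has the lowest total (14.0 kJ/mol).

B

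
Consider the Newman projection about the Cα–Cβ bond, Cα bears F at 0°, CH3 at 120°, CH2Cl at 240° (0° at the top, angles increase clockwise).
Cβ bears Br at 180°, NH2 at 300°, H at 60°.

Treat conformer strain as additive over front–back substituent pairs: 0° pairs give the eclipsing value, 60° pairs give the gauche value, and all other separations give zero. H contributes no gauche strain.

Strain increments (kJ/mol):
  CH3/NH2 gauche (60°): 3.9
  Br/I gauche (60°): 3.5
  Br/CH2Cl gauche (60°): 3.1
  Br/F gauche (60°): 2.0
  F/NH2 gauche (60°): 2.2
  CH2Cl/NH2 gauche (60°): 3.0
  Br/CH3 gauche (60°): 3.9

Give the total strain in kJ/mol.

This conformer (staggered): F(0°)/NH2(300°) gauche 2.2; CH3(120°)/Br(180°) gauche 3.9; CH2Cl(240°)/Br(180°) gauche 3.1; CH2Cl(240°)/NH2(300°) gauche 3.0 → 12.2 kJ/mol.

12.2 kJ/mol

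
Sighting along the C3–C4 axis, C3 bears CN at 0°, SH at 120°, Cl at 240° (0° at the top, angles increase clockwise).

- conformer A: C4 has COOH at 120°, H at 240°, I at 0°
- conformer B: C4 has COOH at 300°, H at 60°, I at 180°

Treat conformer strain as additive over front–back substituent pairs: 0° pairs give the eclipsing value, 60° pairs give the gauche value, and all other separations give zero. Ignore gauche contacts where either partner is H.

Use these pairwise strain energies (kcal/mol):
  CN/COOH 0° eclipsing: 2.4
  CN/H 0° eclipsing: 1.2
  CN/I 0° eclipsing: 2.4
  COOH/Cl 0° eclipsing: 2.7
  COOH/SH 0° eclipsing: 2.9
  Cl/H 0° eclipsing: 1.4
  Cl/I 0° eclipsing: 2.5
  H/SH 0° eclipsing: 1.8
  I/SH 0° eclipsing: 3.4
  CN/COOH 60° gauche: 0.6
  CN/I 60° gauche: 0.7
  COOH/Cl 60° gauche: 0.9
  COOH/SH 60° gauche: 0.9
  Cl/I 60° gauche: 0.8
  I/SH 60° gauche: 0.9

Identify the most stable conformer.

A is eclipsed. CN at 0° is eclipsed with I at 0° (2.4); SH at 120° is eclipsed with COOH at 120° (2.9); Cl at 240° is eclipsed with H at 240° (1.4). Total 6.7 kcal/mol.
B is staggered. CN at 0° is gauche with COOH at 300° (0.6); SH at 120° is gauche with I at 180° (0.9); Cl at 240° is gauche with COOH at 300° (0.9); Cl at 240° is gauche with I at 180° (0.8). Total 3.2 kcal/mol.
B has the lowest total (3.2 kcal/mol).

B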